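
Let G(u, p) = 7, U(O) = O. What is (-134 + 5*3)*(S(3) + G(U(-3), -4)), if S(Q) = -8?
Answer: 119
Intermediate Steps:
(-134 + 5*3)*(S(3) + G(U(-3), -4)) = (-134 + 5*3)*(-8 + 7) = (-134 + 15)*(-1) = -119*(-1) = 119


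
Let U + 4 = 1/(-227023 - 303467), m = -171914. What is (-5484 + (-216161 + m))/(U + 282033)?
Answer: -7199279790/5159088421 ≈ -1.3955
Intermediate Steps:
U = -2121961/530490 (U = -4 + 1/(-227023 - 303467) = -4 + 1/(-530490) = -4 - 1/530490 = -2121961/530490 ≈ -4.0000)
(-5484 + (-216161 + m))/(U + 282033) = (-5484 + (-216161 - 171914))/(-2121961/530490 + 282033) = (-5484 - 388075)/(149613564209/530490) = -393559*530490/149613564209 = -7199279790/5159088421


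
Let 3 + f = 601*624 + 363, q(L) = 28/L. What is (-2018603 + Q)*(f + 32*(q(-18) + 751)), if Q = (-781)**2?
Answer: -5063076306032/9 ≈ -5.6256e+11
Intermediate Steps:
Q = 609961
f = 375384 (f = -3 + (601*624 + 363) = -3 + (375024 + 363) = -3 + 375387 = 375384)
(-2018603 + Q)*(f + 32*(q(-18) + 751)) = (-2018603 + 609961)*(375384 + 32*(28/(-18) + 751)) = -1408642*(375384 + 32*(28*(-1/18) + 751)) = -1408642*(375384 + 32*(-14/9 + 751)) = -1408642*(375384 + 32*(6745/9)) = -1408642*(375384 + 215840/9) = -1408642*3594296/9 = -5063076306032/9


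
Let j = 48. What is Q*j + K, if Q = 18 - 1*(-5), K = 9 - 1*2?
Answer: 1111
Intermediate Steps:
K = 7 (K = 9 - 2 = 7)
Q = 23 (Q = 18 + 5 = 23)
Q*j + K = 23*48 + 7 = 1104 + 7 = 1111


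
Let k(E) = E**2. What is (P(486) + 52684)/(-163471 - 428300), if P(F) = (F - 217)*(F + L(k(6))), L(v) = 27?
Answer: -190681/591771 ≈ -0.32222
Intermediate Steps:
P(F) = (-217 + F)*(27 + F) (P(F) = (F - 217)*(F + 27) = (-217 + F)*(27 + F))
(P(486) + 52684)/(-163471 - 428300) = ((-5859 + 486**2 - 190*486) + 52684)/(-163471 - 428300) = ((-5859 + 236196 - 92340) + 52684)/(-591771) = (137997 + 52684)*(-1/591771) = 190681*(-1/591771) = -190681/591771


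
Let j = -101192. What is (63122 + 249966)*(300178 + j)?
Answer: 62300128768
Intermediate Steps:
(63122 + 249966)*(300178 + j) = (63122 + 249966)*(300178 - 101192) = 313088*198986 = 62300128768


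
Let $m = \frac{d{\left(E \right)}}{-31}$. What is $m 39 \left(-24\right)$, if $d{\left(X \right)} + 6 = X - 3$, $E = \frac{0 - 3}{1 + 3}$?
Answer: $- \frac{9126}{31} \approx -294.39$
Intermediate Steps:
$E = - \frac{3}{4} \approx -0.75$
$d{\left(X \right)} = -9 + X$ ($d{\left(X \right)} = -6 + \left(X - 3\right) = -6 + \left(-3 + X\right) = -9 + X$)
$m = \frac{39}{124}$ ($m = \frac{-9 - \frac{3}{4}}{-31} = \left(- \frac{39}{4}\right) \left(- \frac{1}{31}\right) = \frac{39}{124} \approx 0.31452$)
$m 39 \left(-24\right) = \frac{39}{124} \cdot 39 \left(-24\right) = \frac{1521}{124} \left(-24\right) = - \frac{9126}{31}$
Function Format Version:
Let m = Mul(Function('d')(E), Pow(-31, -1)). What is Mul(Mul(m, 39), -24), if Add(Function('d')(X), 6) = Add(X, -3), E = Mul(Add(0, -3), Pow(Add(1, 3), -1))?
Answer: Rational(-9126, 31) ≈ -294.39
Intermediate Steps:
E = Rational(-3, 4) (E = Mul(-3, Pow(4, -1)) = Mul(-3, Rational(1, 4)) = Rational(-3, 4) ≈ -0.75000)
Function('d')(X) = Add(-9, X) (Function('d')(X) = Add(-6, Add(X, -3)) = Add(-6, Add(-3, X)) = Add(-9, X))
m = Rational(39, 124) (m = Mul(Add(-9, Rational(-3, 4)), Pow(-31, -1)) = Mul(Rational(-39, 4), Rational(-1, 31)) = Rational(39, 124) ≈ 0.31452)
Mul(Mul(m, 39), -24) = Mul(Mul(Rational(39, 124), 39), -24) = Mul(Rational(1521, 124), -24) = Rational(-9126, 31)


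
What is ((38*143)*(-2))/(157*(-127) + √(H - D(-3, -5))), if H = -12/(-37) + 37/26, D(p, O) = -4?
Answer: 208462564024/382456294073 + 10868*√5318898/382456294073 ≈ 0.54513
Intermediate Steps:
H = 1681/962 (H = -12*(-1/37) + 37*(1/26) = 12/37 + 37/26 = 1681/962 ≈ 1.7474)
((38*143)*(-2))/(157*(-127) + √(H - D(-3, -5))) = ((38*143)*(-2))/(157*(-127) + √(1681/962 - 1*(-4))) = (5434*(-2))/(-19939 + √(1681/962 + 4)) = -10868/(-19939 + √(5529/962)) = -10868/(-19939 + √5318898/962)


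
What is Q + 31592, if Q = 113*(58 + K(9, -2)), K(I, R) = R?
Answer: 37920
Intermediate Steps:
Q = 6328 (Q = 113*(58 - 2) = 113*56 = 6328)
Q + 31592 = 6328 + 31592 = 37920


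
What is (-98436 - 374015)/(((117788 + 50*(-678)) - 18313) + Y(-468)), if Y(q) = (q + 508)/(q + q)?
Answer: -55276767/7672270 ≈ -7.2048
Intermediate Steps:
Y(q) = (508 + q)/(2*q) (Y(q) = (508 + q)/((2*q)) = (508 + q)*(1/(2*q)) = (508 + q)/(2*q))
(-98436 - 374015)/(((117788 + 50*(-678)) - 18313) + Y(-468)) = (-98436 - 374015)/(((117788 + 50*(-678)) - 18313) + (1/2)*(508 - 468)/(-468)) = -472451/(((117788 - 33900) - 18313) + (1/2)*(-1/468)*40) = -472451/((83888 - 18313) - 5/117) = -472451/(65575 - 5/117) = -472451/7672270/117 = -472451*117/7672270 = -55276767/7672270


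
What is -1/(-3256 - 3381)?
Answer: 1/6637 ≈ 0.00015067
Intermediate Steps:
-1/(-3256 - 3381) = -1/(-6637) = -1*(-1/6637) = 1/6637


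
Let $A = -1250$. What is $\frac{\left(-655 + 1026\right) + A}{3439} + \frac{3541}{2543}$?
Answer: $\frac{9942202}{8745377} \approx 1.1369$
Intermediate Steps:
$\frac{\left(-655 + 1026\right) + A}{3439} + \frac{3541}{2543} = \frac{\left(-655 + 1026\right) - 1250}{3439} + \frac{3541}{2543} = \left(371 - 1250\right) \frac{1}{3439} + 3541 \cdot \frac{1}{2543} = \left(-879\right) \frac{1}{3439} + \frac{3541}{2543} = - \frac{879}{3439} + \frac{3541}{2543} = \frac{9942202}{8745377}$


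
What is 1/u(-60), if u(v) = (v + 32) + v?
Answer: -1/88 ≈ -0.011364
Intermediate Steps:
u(v) = 32 + 2*v (u(v) = (32 + v) + v = 32 + 2*v)
1/u(-60) = 1/(32 + 2*(-60)) = 1/(32 - 120) = 1/(-88) = -1/88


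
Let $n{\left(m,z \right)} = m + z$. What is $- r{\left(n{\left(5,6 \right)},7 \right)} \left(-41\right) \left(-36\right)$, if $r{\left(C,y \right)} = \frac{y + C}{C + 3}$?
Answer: $- \frac{13284}{7} \approx -1897.7$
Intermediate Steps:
$r{\left(C,y \right)} = \frac{C + y}{3 + C}$
$- r{\left(n{\left(5,6 \right)},7 \right)} \left(-41\right) \left(-36\right) = - \frac{\left(5 + 6\right) + 7}{3 + \left(5 + 6\right)} \left(-41\right) \left(-36\right) = - \frac{11 + 7}{3 + 11} \left(-41\right) \left(-36\right) = - \frac{18}{14} \left(-41\right) \left(-36\right) = \left(-1\right) \frac{9}{7} \left(-41\right) \left(-36\right) = \left(- \frac{9}{7}\right) \left(-41\right) \left(-36\right) = \frac{369}{7} \left(-36\right) = - \frac{13284}{7}$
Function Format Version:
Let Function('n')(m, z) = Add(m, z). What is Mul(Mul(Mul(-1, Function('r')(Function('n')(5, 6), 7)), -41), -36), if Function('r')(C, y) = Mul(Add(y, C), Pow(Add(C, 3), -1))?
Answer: Rational(-13284, 7) ≈ -1897.7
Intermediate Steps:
Function('r')(C, y) = Mul(Pow(Add(3, C), -1), Add(C, y)) (Function('r')(C, y) = Mul(Add(C, y), Pow(Add(3, C), -1)) = Mul(Pow(Add(3, C), -1), Add(C, y)))
Mul(Mul(Mul(-1, Function('r')(Function('n')(5, 6), 7)), -41), -36) = Mul(Mul(Mul(-1, Mul(Pow(Add(3, Add(5, 6)), -1), Add(Add(5, 6), 7))), -41), -36) = Mul(Mul(Mul(-1, Mul(Pow(Add(3, 11), -1), Add(11, 7))), -41), -36) = Mul(Mul(Mul(-1, Mul(Pow(14, -1), 18)), -41), -36) = Mul(Mul(Mul(-1, Mul(Rational(1, 14), 18)), -41), -36) = Mul(Mul(Mul(-1, Rational(9, 7)), -41), -36) = Mul(Mul(Rational(-9, 7), -41), -36) = Mul(Rational(369, 7), -36) = Rational(-13284, 7)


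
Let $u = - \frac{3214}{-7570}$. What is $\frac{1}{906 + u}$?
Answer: $\frac{3785}{3430817} \approx 0.0011032$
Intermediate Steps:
$u = \frac{1607}{3785}$ ($u = \left(-3214\right) \left(- \frac{1}{7570}\right) = \frac{1607}{3785} \approx 0.42457$)
$\frac{1}{906 + u} = \frac{1}{906 + \frac{1607}{3785}} = \frac{1}{\frac{3430817}{3785}} = \frac{3785}{3430817}$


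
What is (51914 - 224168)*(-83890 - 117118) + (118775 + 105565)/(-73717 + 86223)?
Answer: 216506573608266/6253 ≈ 3.4624e+10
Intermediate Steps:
(51914 - 224168)*(-83890 - 117118) + (118775 + 105565)/(-73717 + 86223) = -172254*(-201008) + 224340/12506 = 34624432032 + 224340*(1/12506) = 34624432032 + 112170/6253 = 216506573608266/6253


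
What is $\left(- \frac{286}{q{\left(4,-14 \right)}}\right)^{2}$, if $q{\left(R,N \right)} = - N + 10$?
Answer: $\frac{20449}{144} \approx 142.01$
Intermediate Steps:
$q{\left(R,N \right)} = 10 - N$
$\left(- \frac{286}{q{\left(4,-14 \right)}}\right)^{2} = \left(- \frac{286}{10 - -14}\right)^{2} = \left(- \frac{286}{10 + 14}\right)^{2} = \left(- \frac{286}{24}\right)^{2} = \left(\left(-286\right) \frac{1}{24}\right)^{2} = \left(- \frac{143}{12}\right)^{2} = \frac{20449}{144}$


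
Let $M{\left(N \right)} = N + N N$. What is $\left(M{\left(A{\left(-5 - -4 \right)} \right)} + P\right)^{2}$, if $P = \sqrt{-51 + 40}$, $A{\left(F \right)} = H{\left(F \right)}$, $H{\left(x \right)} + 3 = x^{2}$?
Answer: $\left(2 + i \sqrt{11}\right)^{2} \approx -7.0 + 13.266 i$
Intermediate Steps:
$H{\left(x \right)} = -3 + x^{2}$
$A{\left(F \right)} = -3 + F^{2}$
$P = i \sqrt{11}$ ($P = \sqrt{-11} = i \sqrt{11} \approx 3.3166 i$)
$M{\left(N \right)} = N + N^{2}$
$\left(M{\left(A{\left(-5 - -4 \right)} \right)} + P\right)^{2} = \left(\left(-3 + \left(-5 - -4\right)^{2}\right) \left(1 - \left(3 - \left(-5 - -4\right)^{2}\right)\right) + i \sqrt{11}\right)^{2} = \left(\left(-3 + \left(-5 + 4\right)^{2}\right) \left(1 - \left(3 - \left(-5 + 4\right)^{2}\right)\right) + i \sqrt{11}\right)^{2} = \left(\left(-3 + \left(-1\right)^{2}\right) \left(1 - \left(3 - \left(-1\right)^{2}\right)\right) + i \sqrt{11}\right)^{2} = \left(\left(-3 + 1\right) \left(1 + \left(-3 + 1\right)\right) + i \sqrt{11}\right)^{2} = \left(- 2 \left(1 - 2\right) + i \sqrt{11}\right)^{2} = \left(\left(-2\right) \left(-1\right) + i \sqrt{11}\right)^{2} = \left(2 + i \sqrt{11}\right)^{2}$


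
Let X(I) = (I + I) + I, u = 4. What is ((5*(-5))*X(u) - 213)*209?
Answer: -107217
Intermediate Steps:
X(I) = 3*I (X(I) = 2*I + I = 3*I)
((5*(-5))*X(u) - 213)*209 = ((5*(-5))*(3*4) - 213)*209 = (-25*12 - 213)*209 = (-300 - 213)*209 = -513*209 = -107217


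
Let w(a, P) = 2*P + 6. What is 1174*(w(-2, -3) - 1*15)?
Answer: -17610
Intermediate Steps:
w(a, P) = 6 + 2*P
1174*(w(-2, -3) - 1*15) = 1174*((6 + 2*(-3)) - 1*15) = 1174*((6 - 6) - 15) = 1174*(0 - 15) = 1174*(-15) = -17610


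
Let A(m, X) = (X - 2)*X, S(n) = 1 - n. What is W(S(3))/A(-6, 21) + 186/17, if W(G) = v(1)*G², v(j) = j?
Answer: 74282/6783 ≈ 10.951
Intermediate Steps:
A(m, X) = X*(-2 + X) (A(m, X) = (-2 + X)*X = X*(-2 + X))
W(G) = G² (W(G) = 1*G² = G²)
W(S(3))/A(-6, 21) + 186/17 = (1 - 1*3)²/((21*(-2 + 21))) + 186/17 = (1 - 3)²/((21*19)) + 186*(1/17) = (-2)²/399 + 186/17 = 4*(1/399) + 186/17 = 4/399 + 186/17 = 74282/6783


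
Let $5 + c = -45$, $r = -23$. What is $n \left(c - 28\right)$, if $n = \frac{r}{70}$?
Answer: $\frac{897}{35} \approx 25.629$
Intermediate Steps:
$n = - \frac{23}{70} \approx -0.32857$
$c = -50$ ($c = -5 - 45 = -50$)
$n \left(c - 28\right) = - \frac{23 \left(-50 - 28\right)}{70} = \left(- \frac{23}{70}\right) \left(-78\right) = \frac{897}{35}$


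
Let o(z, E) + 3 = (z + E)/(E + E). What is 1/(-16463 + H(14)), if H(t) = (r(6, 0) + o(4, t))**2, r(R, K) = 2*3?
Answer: -196/3224147 ≈ -6.0791e-5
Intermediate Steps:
r(R, K) = 6
o(z, E) = -3 + (E + z)/(2*E) (o(z, E) = -3 + (z + E)/(E + E) = -3 + (E + z)/((2*E)) = -3 + (E + z)*(1/(2*E)) = -3 + (E + z)/(2*E))
H(t) = (6 + (4 - 5*t)/(2*t))**2
1/(-16463 + H(14)) = 1/(-16463 + (1/4)*(4 + 7*14)**2/14**2) = 1/(-16463 + (1/4)*(1/196)*(4 + 98)**2) = 1/(-16463 + (1/4)*(1/196)*102**2) = 1/(-16463 + (1/4)*(1/196)*10404) = 1/(-16463 + 2601/196) = 1/(-3224147/196) = -196/3224147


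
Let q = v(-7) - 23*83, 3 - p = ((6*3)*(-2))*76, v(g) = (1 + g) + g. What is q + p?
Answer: 817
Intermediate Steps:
v(g) = 1 + 2*g
p = 2739 (p = 3 - (6*3)*(-2)*76 = 3 - 18*(-2)*76 = 3 - (-36)*76 = 3 - 1*(-2736) = 3 + 2736 = 2739)
q = -1922 (q = (1 + 2*(-7)) - 23*83 = (1 - 14) - 1909 = -13 - 1909 = -1922)
q + p = -1922 + 2739 = 817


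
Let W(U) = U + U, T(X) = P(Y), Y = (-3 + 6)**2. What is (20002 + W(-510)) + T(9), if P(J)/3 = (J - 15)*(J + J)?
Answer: 18658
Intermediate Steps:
Y = 9 (Y = 3**2 = 9)
P(J) = 6*J*(-15 + J) (P(J) = 3*((J - 15)*(J + J)) = 3*((-15 + J)*(2*J)) = 3*(2*J*(-15 + J)) = 6*J*(-15 + J))
T(X) = -324 (T(X) = 6*9*(-15 + 9) = 6*9*(-6) = -324)
W(U) = 2*U
(20002 + W(-510)) + T(9) = (20002 + 2*(-510)) - 324 = (20002 - 1020) - 324 = 18982 - 324 = 18658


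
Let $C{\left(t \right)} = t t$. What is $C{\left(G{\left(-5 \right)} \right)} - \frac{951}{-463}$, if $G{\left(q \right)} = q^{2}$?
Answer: $\frac{290326}{463} \approx 627.05$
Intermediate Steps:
$C{\left(t \right)} = t^{2}$
$C{\left(G{\left(-5 \right)} \right)} - \frac{951}{-463} = \left(\left(-5\right)^{2}\right)^{2} - \frac{951}{-463} = 25^{2} - - \frac{951}{463} = 625 + \frac{951}{463} = \frac{290326}{463}$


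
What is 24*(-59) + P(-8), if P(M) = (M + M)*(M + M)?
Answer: -1160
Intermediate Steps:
P(M) = 4*M² (P(M) = (2*M)*(2*M) = 4*M²)
24*(-59) + P(-8) = 24*(-59) + 4*(-8)² = -1416 + 4*64 = -1416 + 256 = -1160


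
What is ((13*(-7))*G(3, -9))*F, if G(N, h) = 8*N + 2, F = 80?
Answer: -189280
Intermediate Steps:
G(N, h) = 2 + 8*N
((13*(-7))*G(3, -9))*F = ((13*(-7))*(2 + 8*3))*80 = -91*(2 + 24)*80 = -91*26*80 = -2366*80 = -189280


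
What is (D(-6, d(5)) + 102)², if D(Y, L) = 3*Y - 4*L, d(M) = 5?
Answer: 4096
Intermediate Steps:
D(Y, L) = -4*L + 3*Y
(D(-6, d(5)) + 102)² = ((-4*5 + 3*(-6)) + 102)² = ((-20 - 18) + 102)² = (-38 + 102)² = 64² = 4096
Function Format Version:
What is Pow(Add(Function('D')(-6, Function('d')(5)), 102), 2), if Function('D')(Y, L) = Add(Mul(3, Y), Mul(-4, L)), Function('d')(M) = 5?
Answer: 4096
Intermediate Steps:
Function('D')(Y, L) = Add(Mul(-4, L), Mul(3, Y))
Pow(Add(Function('D')(-6, Function('d')(5)), 102), 2) = Pow(Add(Add(Mul(-4, 5), Mul(3, -6)), 102), 2) = Pow(Add(Add(-20, -18), 102), 2) = Pow(Add(-38, 102), 2) = Pow(64, 2) = 4096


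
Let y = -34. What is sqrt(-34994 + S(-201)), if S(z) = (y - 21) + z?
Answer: 5*I*sqrt(1410) ≈ 187.75*I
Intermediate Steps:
S(z) = -55 + z (S(z) = (-34 - 21) + z = -55 + z)
sqrt(-34994 + S(-201)) = sqrt(-34994 + (-55 - 201)) = sqrt(-34994 - 256) = sqrt(-35250) = 5*I*sqrt(1410)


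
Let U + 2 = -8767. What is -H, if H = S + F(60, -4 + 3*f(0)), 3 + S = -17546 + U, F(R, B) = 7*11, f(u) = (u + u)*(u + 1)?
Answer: 26241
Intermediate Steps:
U = -8769 (U = -2 - 8767 = -8769)
f(u) = 2*u*(1 + u) (f(u) = (2*u)*(1 + u) = 2*u*(1 + u))
F(R, B) = 77
S = -26318 (S = -3 + (-17546 - 8769) = -3 - 26315 = -26318)
H = -26241 (H = -26318 + 77 = -26241)
-H = -1*(-26241) = 26241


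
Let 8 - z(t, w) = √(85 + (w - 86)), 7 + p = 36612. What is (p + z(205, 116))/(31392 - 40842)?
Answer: -36613/9450 + √115/9450 ≈ -3.8733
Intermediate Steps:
p = 36605 (p = -7 + 36612 = 36605)
z(t, w) = 8 - √(-1 + w) (z(t, w) = 8 - √(85 + (w - 86)) = 8 - √(85 + (-86 + w)) = 8 - √(-1 + w))
(p + z(205, 116))/(31392 - 40842) = (36605 + (8 - √(-1 + 116)))/(31392 - 40842) = (36605 + (8 - √115))/(-9450) = (36613 - √115)*(-1/9450) = -36613/9450 + √115/9450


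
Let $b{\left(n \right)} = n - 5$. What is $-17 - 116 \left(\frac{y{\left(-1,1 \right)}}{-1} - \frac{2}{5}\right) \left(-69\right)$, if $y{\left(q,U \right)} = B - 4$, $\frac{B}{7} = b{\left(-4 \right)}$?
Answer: $\frac{2665247}{5} \approx 5.3305 \cdot 10^{5}$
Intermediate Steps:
$b{\left(n \right)} = -5 + n$ ($b{\left(n \right)} = n - 5 = -5 + n$)
$B = -63$ ($B = 7 \left(-5 - 4\right) = 7 \left(-9\right) = -63$)
$y{\left(q,U \right)} = -67$ ($y{\left(q,U \right)} = -63 - 4 = -67$)
$-17 - 116 \left(\frac{y{\left(-1,1 \right)}}{-1} - \frac{2}{5}\right) \left(-69\right) = -17 - 116 \left(- \frac{67}{-1} - \frac{2}{5}\right) \left(-69\right) = -17 - 116 \left(\left(-67\right) \left(-1\right) - \frac{2}{5}\right) \left(-69\right) = -17 - 116 \left(67 - \frac{2}{5}\right) \left(-69\right) = -17 - 116 \cdot \frac{333}{5} \left(-69\right) = -17 - - \frac{2665332}{5} = -17 + \frac{2665332}{5} = \frac{2665247}{5}$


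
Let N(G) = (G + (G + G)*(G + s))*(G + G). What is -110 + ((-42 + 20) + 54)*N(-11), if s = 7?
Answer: -54318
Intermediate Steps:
N(G) = 2*G*(G + 2*G*(7 + G)) (N(G) = (G + (G + G)*(G + 7))*(G + G) = (G + (2*G)*(7 + G))*(2*G) = (G + 2*G*(7 + G))*(2*G) = 2*G*(G + 2*G*(7 + G)))
-110 + ((-42 + 20) + 54)*N(-11) = -110 + ((-42 + 20) + 54)*((-11)²*(30 + 4*(-11))) = -110 + (-22 + 54)*(121*(30 - 44)) = -110 + 32*(121*(-14)) = -110 + 32*(-1694) = -110 - 54208 = -54318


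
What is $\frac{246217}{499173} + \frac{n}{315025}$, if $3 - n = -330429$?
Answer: $\frac{242507243161}{157251974325} \approx 1.5422$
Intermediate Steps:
$n = 330432$ ($n = 3 - -330429 = 3 + 330429 = 330432$)
$\frac{246217}{499173} + \frac{n}{315025} = \frac{246217}{499173} + \frac{330432}{315025} = \frac{242507243161}{157251974325}$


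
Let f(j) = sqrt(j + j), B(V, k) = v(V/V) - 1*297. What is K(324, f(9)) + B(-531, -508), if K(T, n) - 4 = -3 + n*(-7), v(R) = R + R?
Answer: -294 - 21*sqrt(2) ≈ -323.70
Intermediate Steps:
v(R) = 2*R
B(V, k) = -295 (B(V, k) = 2*(V/V) - 1*297 = 2*1 - 297 = 2 - 297 = -295)
f(j) = sqrt(2)*sqrt(j) (f(j) = sqrt(2*j) = sqrt(2)*sqrt(j))
K(T, n) = 1 - 7*n (K(T, n) = 4 + (-3 + n*(-7)) = 4 + (-3 - 7*n) = 1 - 7*n)
K(324, f(9)) + B(-531, -508) = (1 - 7*sqrt(2)*sqrt(9)) - 295 = (1 - 7*sqrt(2)*3) - 295 = (1 - 21*sqrt(2)) - 295 = -294 - 21*sqrt(2)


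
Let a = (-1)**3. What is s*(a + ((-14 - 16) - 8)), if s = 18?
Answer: -702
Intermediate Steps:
a = -1
s*(a + ((-14 - 16) - 8)) = 18*(-1 + ((-14 - 16) - 8)) = 18*(-1 + (-30 - 8)) = 18*(-1 - 38) = 18*(-39) = -702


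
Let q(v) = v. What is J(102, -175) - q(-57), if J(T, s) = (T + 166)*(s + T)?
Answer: -19507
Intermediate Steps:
J(T, s) = (166 + T)*(T + s)
J(102, -175) - q(-57) = (102² + 166*102 + 166*(-175) + 102*(-175)) - 1*(-57) = (10404 + 16932 - 29050 - 17850) + 57 = -19564 + 57 = -19507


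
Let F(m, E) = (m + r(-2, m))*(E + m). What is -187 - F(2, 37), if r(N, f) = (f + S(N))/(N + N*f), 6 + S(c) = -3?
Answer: -621/2 ≈ -310.50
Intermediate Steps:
S(c) = -9 (S(c) = -6 - 3 = -9)
r(N, f) = (-9 + f)/(N + N*f) (r(N, f) = (f - 9)/(N + N*f) = (-9 + f)/(N + N*f))
F(m, E) = (E + m)*(m - (-9 + m)/(2*(1 + m))) (F(m, E) = (m + (-9 + m)/((-2)*(1 + m)))*(E + m) = (m - (-9 + m)/(2*(1 + m)))*(E + m) = (E + m)*(m - (-9 + m)/(2*(1 + m))))
-187 - F(2, 37) = -187 - (37*(9 - 1*2) + 2*(9 - 1*2) + 2*2*(1 + 2)*(37 + 2))/(2*(1 + 2)) = -187 - (37*(9 - 2) + 2*(9 - 2) + 2*2*3*39)/(2*3) = -187 - (37*7 + 2*7 + 468)/(2*3) = -187 - (259 + 14 + 468)/(2*3) = -187 - 741/(2*3) = -187 - 1*247/2 = -187 - 247/2 = -621/2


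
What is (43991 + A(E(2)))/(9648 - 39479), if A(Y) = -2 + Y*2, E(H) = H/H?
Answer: -43991/29831 ≈ -1.4747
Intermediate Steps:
E(H) = 1
A(Y) = -2 + 2*Y
(43991 + A(E(2)))/(9648 - 39479) = (43991 + (-2 + 2*1))/(9648 - 39479) = (43991 + (-2 + 2))/(-29831) = (43991 + 0)*(-1/29831) = 43991*(-1/29831) = -43991/29831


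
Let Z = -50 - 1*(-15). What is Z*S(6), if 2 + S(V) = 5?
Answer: -105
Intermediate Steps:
S(V) = 3 (S(V) = -2 + 5 = 3)
Z = -35 (Z = -50 + 15 = -35)
Z*S(6) = -35*3 = -105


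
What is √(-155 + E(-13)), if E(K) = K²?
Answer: √14 ≈ 3.7417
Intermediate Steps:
√(-155 + E(-13)) = √(-155 + (-13)²) = √(-155 + 169) = √14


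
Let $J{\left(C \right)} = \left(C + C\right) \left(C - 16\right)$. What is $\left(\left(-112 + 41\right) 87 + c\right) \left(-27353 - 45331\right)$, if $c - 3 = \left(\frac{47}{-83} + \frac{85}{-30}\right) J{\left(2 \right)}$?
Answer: $\frac{36097830216}{83} \approx 4.3491 \cdot 10^{8}$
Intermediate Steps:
$J{\left(C \right)} = 2 C \left(-16 + C\right)$
$c = \frac{48151}{249}$ ($c = 3 + \left(\frac{47}{-83} + \frac{85}{-30}\right) 2 \cdot 2 \left(-16 + 2\right) = 3 + \left(47 \left(- \frac{1}{83}\right) + 85 \left(- \frac{1}{30}\right)\right) 2 \cdot 2 \left(-14\right) = 3 + \left(- \frac{47}{83} - \frac{17}{6}\right) \left(-56\right) = 3 - - \frac{47404}{249} = 3 + \frac{47404}{249} = \frac{48151}{249} \approx 193.38$)
$\left(\left(-112 + 41\right) 87 + c\right) \left(-27353 - 45331\right) = \left(\left(-112 + 41\right) 87 + \frac{48151}{249}\right) \left(-27353 - 45331\right) = \left(\left(-71\right) 87 + \frac{48151}{249}\right) \left(-72684\right) = \left(-6177 + \frac{48151}{249}\right) \left(-72684\right) = \left(- \frac{1489922}{249}\right) \left(-72684\right) = \frac{36097830216}{83}$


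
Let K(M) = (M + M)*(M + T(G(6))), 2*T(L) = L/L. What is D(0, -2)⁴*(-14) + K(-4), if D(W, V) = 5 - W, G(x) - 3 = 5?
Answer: -8722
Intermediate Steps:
G(x) = 8 (G(x) = 3 + 5 = 8)
T(L) = ½ (T(L) = (L/L)/2 = (½)*1 = ½)
K(M) = 2*M*(½ + M) (K(M) = (M + M)*(M + ½) = (2*M)*(½ + M) = 2*M*(½ + M))
D(0, -2)⁴*(-14) + K(-4) = (5 - 1*0)⁴*(-14) - 4*(1 + 2*(-4)) = (5 + 0)⁴*(-14) - 4*(1 - 8) = 5⁴*(-14) - 4*(-7) = 625*(-14) + 28 = -8750 + 28 = -8722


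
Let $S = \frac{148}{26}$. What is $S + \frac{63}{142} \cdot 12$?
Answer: $\frac{10168}{923} \approx 11.016$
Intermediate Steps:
$S = \frac{74}{13}$ ($S = 148 \cdot \frac{1}{26} = \frac{74}{13} \approx 5.6923$)
$S + \frac{63}{142} \cdot 12 = \frac{74}{13} + \frac{63}{142} \cdot 12 = \frac{74}{13} + \frac{378}{71} = \frac{10168}{923}$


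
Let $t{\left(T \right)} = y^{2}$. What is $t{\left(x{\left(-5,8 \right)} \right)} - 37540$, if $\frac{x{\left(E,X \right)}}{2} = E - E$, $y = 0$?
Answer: $-37540$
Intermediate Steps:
$x{\left(E,X \right)} = 0$ ($x{\left(E,X \right)} = 2 \left(E - E\right) = 2 \cdot 0 = 0$)
$t{\left(T \right)} = 0$ ($t{\left(T \right)} = 0^{2} = 0$)
$t{\left(x{\left(-5,8 \right)} \right)} - 37540 = 0 - 37540 = -37540$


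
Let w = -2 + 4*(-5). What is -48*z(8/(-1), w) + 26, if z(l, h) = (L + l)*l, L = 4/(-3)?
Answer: -3558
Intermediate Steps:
w = -22 (w = -2 - 20 = -22)
L = -4/3 (L = 4*(-⅓) = -4/3 ≈ -1.3333)
z(l, h) = l*(-4/3 + l) (z(l, h) = (-4/3 + l)*l = l*(-4/3 + l))
-48*z(8/(-1), w) + 26 = -16*8/(-1)*(-4 + 3*(8/(-1))) + 26 = -16*8*(-1)*(-4 + 3*(8*(-1))) + 26 = -16*(-8)*(-4 + 3*(-8)) + 26 = -16*(-8)*(-4 - 24) + 26 = -16*(-8)*(-28) + 26 = -48*224/3 + 26 = -3584 + 26 = -3558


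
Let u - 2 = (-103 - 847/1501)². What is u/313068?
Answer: 4028201417/117557086178 ≈ 0.034266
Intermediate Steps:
u = 24169208502/2253001 (u = 2 + (-103 - 847/1501)² = 2 + (-155450/1501)² = 2 + 24164702500/2253001 = 24169208502/2253001 ≈ 10728.)
u/313068 = (24169208502/2253001)/313068 = (24169208502/2253001)*(1/313068) = 4028201417/117557086178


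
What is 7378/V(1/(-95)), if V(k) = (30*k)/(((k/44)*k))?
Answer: -3689/62700 ≈ -0.058836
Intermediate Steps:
V(k) = 1320/k (V(k) = (30*k)/(((k*(1/44))*k)) = (30*k)/(((k/44)*k)) = (30*k)/((k²/44)) = (30*k)*(44/k²) = 1320/k)
7378/V(1/(-95)) = 7378/((1320/((1/(-95))))) = 7378/((1320/((1*(-1/95))))) = 7378/((1320/(-1/95))) = 7378/((1320*(-95))) = 7378/(-125400) = 7378*(-1/125400) = -3689/62700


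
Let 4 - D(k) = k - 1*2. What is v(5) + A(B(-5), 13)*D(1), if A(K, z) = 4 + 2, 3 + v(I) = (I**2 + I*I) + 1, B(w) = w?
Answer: 78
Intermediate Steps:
v(I) = -2 + 2*I**2 (v(I) = -3 + ((I**2 + I*I) + 1) = -3 + ((I**2 + I**2) + 1) = -3 + (2*I**2 + 1) = -3 + (1 + 2*I**2) = -2 + 2*I**2)
D(k) = 6 - k (D(k) = 4 - (k - 1*2) = 4 - (k - 2) = 4 - (-2 + k) = 4 + (2 - k) = 6 - k)
A(K, z) = 6
v(5) + A(B(-5), 13)*D(1) = (-2 + 2*5**2) + 6*(6 - 1*1) = (-2 + 2*25) + 6*(6 - 1) = (-2 + 50) + 6*5 = 48 + 30 = 78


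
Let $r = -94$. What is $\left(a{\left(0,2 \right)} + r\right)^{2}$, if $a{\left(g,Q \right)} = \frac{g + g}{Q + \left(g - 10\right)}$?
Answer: $8836$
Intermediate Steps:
$a{\left(g,Q \right)} = \frac{2 g}{-10 + Q + g}$ ($a{\left(g,Q \right)} = \frac{2 g}{Q + \left(-10 + g\right)} = \frac{2 g}{-10 + Q + g}$)
$\left(a{\left(0,2 \right)} + r\right)^{2} = \left(2 \cdot 0 \frac{1}{-10 + 2 + 0} - 94\right)^{2} = \left(2 \cdot 0 \frac{1}{-8} - 94\right)^{2} = \left(2 \cdot 0 \left(- \frac{1}{8}\right) - 94\right)^{2} = \left(0 - 94\right)^{2} = \left(-94\right)^{2} = 8836$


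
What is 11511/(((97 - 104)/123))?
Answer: -1415853/7 ≈ -2.0226e+5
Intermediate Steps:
11511/(((97 - 104)/123)) = 11511/((-7*1/123)) = 11511/(-7/123) = 11511*(-123/7) = -1415853/7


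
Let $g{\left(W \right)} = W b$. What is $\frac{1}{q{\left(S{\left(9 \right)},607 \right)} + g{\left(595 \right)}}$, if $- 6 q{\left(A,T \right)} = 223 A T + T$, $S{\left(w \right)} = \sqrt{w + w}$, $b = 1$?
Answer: $- \frac{17778}{329798026409} - \frac{2436498 \sqrt{2}}{329798026409} \approx -1.0502 \cdot 10^{-5}$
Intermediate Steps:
$S{\left(w \right)} = \sqrt{2} \sqrt{w}$ ($S{\left(w \right)} = \sqrt{2 w} = \sqrt{2} \sqrt{w}$)
$q{\left(A,T \right)} = - \frac{T}{6} - \frac{223 A T}{6}$ ($q{\left(A,T \right)} = - \frac{223 A T + T}{6} = - \frac{T + 223 A T}{6} = - \frac{T}{6} - \frac{223 A T}{6}$)
$g{\left(W \right)} = W$ ($g{\left(W \right)} = W 1 = W$)
$\frac{1}{q{\left(S{\left(9 \right)},607 \right)} + g{\left(595 \right)}} = \frac{1}{\left(- \frac{1}{6}\right) 607 \left(1 + 223 \sqrt{2} \sqrt{9}\right) + 595} = \frac{1}{\left(- \frac{1}{6}\right) 607 \left(1 + 223 \sqrt{2} \cdot 3\right) + 595} = \frac{1}{\left(- \frac{1}{6}\right) 607 \left(1 + 223 \cdot 3 \sqrt{2}\right) + 595} = \frac{1}{\left(- \frac{1}{6}\right) 607 \left(1 + 669 \sqrt{2}\right) + 595} = \frac{1}{\left(- \frac{607}{6} - \frac{135361 \sqrt{2}}{2}\right) + 595} = \frac{1}{\frac{2963}{6} - \frac{135361 \sqrt{2}}{2}}$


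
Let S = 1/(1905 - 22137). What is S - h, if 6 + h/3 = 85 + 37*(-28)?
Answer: 58086071/20232 ≈ 2871.0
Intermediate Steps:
h = -2871 (h = -18 + 3*(85 + 37*(-28)) = -18 + 3*(85 - 1036) = -18 + 3*(-951) = -18 - 2853 = -2871)
S = -1/20232 (S = 1/(-20232) = -1/20232 ≈ -4.9427e-5)
S - h = -1/20232 - 1*(-2871) = -1/20232 + 2871 = 58086071/20232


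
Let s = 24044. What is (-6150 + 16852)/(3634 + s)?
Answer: 5351/13839 ≈ 0.38666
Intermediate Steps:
(-6150 + 16852)/(3634 + s) = (-6150 + 16852)/(3634 + 24044) = 10702/27678 = 10702*(1/27678) = 5351/13839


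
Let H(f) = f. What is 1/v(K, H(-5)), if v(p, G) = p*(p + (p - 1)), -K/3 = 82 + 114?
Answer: 1/692076 ≈ 1.4449e-6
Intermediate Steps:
K = -588 (K = -3*(82 + 114) = -3*196 = -588)
v(p, G) = p*(-1 + 2*p) (v(p, G) = p*(p + (-1 + p)) = p*(-1 + 2*p))
1/v(K, H(-5)) = 1/(-588*(-1 + 2*(-588))) = 1/(-588*(-1 - 1176)) = 1/(-588*(-1177)) = 1/692076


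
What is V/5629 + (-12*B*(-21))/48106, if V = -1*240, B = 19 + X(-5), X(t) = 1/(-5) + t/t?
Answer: 41352546/676971685 ≈ 0.061085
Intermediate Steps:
X(t) = ⅘ (X(t) = 1*(-⅕) + 1 = -⅕ + 1 = ⅘)
B = 99/5 (B = 19 + ⅘ = 99/5 ≈ 19.800)
V = -240
V/5629 + (-12*B*(-21))/48106 = -240/5629 + (-12*99/5*(-21))/48106 = -240*1/5629 - 1188/5*(-21)*(1/48106) = -240/5629 + (24948/5)*(1/48106) = -240/5629 + 12474/120265 = 41352546/676971685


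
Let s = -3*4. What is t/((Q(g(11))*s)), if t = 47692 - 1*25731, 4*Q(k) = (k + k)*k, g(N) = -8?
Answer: -21961/384 ≈ -57.190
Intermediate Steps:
s = -12
Q(k) = k²/2 (Q(k) = ((k + k)*k)/4 = ((2*k)*k)/4 = (2*k²)/4 = k²/2)
t = 21961 (t = 47692 - 25731 = 21961)
t/((Q(g(11))*s)) = 21961/((((½)*(-8)²)*(-12))) = 21961/((((½)*64)*(-12))) = 21961/((32*(-12))) = 21961/(-384) = 21961*(-1/384) = -21961/384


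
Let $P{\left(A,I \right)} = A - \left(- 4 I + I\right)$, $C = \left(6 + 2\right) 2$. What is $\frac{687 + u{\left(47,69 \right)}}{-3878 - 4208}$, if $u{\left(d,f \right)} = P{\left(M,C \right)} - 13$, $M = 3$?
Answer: $- \frac{725}{8086} \approx -0.089661$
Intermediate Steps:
$C = 16$ ($C = 8 \cdot 2 = 16$)
$P{\left(A,I \right)} = A + 3 I$ ($P{\left(A,I \right)} = A - - 3 I = A + 3 I$)
$u{\left(d,f \right)} = 38$ ($u{\left(d,f \right)} = \left(3 + 3 \cdot 16\right) - 13 = \left(3 + 48\right) - 13 = 51 - 13 = 38$)
$\frac{687 + u{\left(47,69 \right)}}{-3878 - 4208} = \frac{687 + 38}{-3878 - 4208} = \frac{725}{-8086} = 725 \left(- \frac{1}{8086}\right) = - \frac{725}{8086}$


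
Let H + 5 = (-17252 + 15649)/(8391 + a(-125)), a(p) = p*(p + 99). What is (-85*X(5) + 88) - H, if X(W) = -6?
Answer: 1003018/1663 ≈ 603.14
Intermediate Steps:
a(p) = p*(99 + p)
H = -8544/1663 (H = -5 + (-17252 + 15649)/(8391 - 125*(99 - 125)) = -5 - 1603/(8391 - 125*(-26)) = -5 - 1603/(8391 + 3250) = -5 - 1603/11641 = -5 - 1603*1/11641 = -5 - 229/1663 = -8544/1663 ≈ -5.1377)
(-85*X(5) + 88) - H = (-85*(-6) + 88) - 1*(-8544/1663) = (510 + 88) + 8544/1663 = 598 + 8544/1663 = 1003018/1663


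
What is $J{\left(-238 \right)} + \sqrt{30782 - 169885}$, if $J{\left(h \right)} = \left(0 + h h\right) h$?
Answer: $-13481272 + i \sqrt{139103} \approx -1.3481 \cdot 10^{7} + 372.97 i$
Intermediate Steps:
$J{\left(h \right)} = h^{3}$ ($J{\left(h \right)} = \left(0 + h^{2}\right) h = h^{2} h = h^{3}$)
$J{\left(-238 \right)} + \sqrt{30782 - 169885} = \left(-238\right)^{3} + \sqrt{30782 - 169885} = -13481272 + \sqrt{30782 - 169885} = -13481272 + \sqrt{-139103} = -13481272 + i \sqrt{139103}$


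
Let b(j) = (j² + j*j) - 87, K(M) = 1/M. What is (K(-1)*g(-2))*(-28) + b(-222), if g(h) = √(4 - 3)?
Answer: 98509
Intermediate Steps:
g(h) = 1 (g(h) = √1 = 1)
b(j) = -87 + 2*j² (b(j) = (j² + j²) - 87 = 2*j² - 87 = -87 + 2*j²)
(K(-1)*g(-2))*(-28) + b(-222) = (1/(-1))*(-28) + (-87 + 2*(-222)²) = -1*1*(-28) + (-87 + 2*49284) = -1*(-28) + (-87 + 98568) = 28 + 98481 = 98509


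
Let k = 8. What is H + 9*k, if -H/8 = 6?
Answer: 24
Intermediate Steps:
H = -48 (H = -8*6 = -48)
H + 9*k = -48 + 9*8 = -48 + 72 = 24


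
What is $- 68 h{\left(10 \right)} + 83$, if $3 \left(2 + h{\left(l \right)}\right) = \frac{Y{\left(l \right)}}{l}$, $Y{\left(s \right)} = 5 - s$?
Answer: $\frac{691}{3} \approx 230.33$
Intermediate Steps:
$h{\left(l \right)} = -2 + \frac{5 - l}{3 l}$ ($h{\left(l \right)} = -2 + \frac{\left(5 - l\right) \frac{1}{l}}{3} = -2 + \frac{\frac{1}{l} \left(5 - l\right)}{3} = -2 + \frac{5 - l}{3 l}$)
$- 68 h{\left(10 \right)} + 83 = - 68 \frac{5 - 70}{3 \cdot 10} + 83 = - 68 \cdot \frac{1}{3} \cdot \frac{1}{10} \left(5 - 70\right) + 83 = - 68 \cdot \frac{1}{3} \cdot \frac{1}{10} \left(-65\right) + 83 = \left(-68\right) \left(- \frac{13}{6}\right) + 83 = \frac{442}{3} + 83 = \frac{691}{3}$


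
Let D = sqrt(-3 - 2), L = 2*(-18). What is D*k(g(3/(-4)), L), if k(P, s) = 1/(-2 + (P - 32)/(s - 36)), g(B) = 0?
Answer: -9*I*sqrt(5)/14 ≈ -1.4375*I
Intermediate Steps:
L = -36
D = I*sqrt(5) (D = sqrt(-5) = I*sqrt(5) ≈ 2.2361*I)
k(P, s) = 1/(-2 + (-32 + P)/(-36 + s))
D*k(g(3/(-4)), L) = (I*sqrt(5))*((-36 - 36)/(40 + 0 - 2*(-36))) = (I*sqrt(5))*(-72/(40 + 0 + 72)) = (I*sqrt(5))*(-72/112) = (I*sqrt(5))*((1/112)*(-72)) = (I*sqrt(5))*(-9/14) = -9*I*sqrt(5)/14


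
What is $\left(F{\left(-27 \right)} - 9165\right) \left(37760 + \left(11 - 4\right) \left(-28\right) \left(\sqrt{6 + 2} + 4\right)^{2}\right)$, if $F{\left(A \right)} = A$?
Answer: $-303850752 + 28826112 \sqrt{2} \approx -2.6308 \cdot 10^{8}$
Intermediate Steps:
$\left(F{\left(-27 \right)} - 9165\right) \left(37760 + \left(11 - 4\right) \left(-28\right) \left(\sqrt{6 + 2} + 4\right)^{2}\right) = \left(-27 - 9165\right) \left(37760 + \left(11 - 4\right) \left(-28\right) \left(\sqrt{6 + 2} + 4\right)^{2}\right) = - 9192 \left(37760 + 7 \left(-28\right) \left(\sqrt{8} + 4\right)^{2}\right) = - 9192 \left(37760 - 196 \left(2 \sqrt{2} + 4\right)^{2}\right) = - 9192 \left(37760 - 196 \left(4 + 2 \sqrt{2}\right)^{2}\right) = -347089920 + 1801632 \left(4 + 2 \sqrt{2}\right)^{2}$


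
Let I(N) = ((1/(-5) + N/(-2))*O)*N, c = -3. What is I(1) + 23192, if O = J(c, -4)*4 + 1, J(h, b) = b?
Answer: 46405/2 ≈ 23203.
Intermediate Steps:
O = -15 (O = -4*4 + 1 = -16 + 1 = -15)
I(N) = N*(3 + 15*N/2) (I(N) = ((1/(-5) + N/(-2))*(-15))*N = ((1*(-1/5) + N*(-1/2))*(-15))*N = ((-1/5 - N/2)*(-15))*N = (3 + 15*N/2)*N = N*(3 + 15*N/2))
I(1) + 23192 = (3/2)*1*(2 + 5*1) + 23192 = (3/2)*1*(2 + 5) + 23192 = (3/2)*1*7 + 23192 = 21/2 + 23192 = 46405/2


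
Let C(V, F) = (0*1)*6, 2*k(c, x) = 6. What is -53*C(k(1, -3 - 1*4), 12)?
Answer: 0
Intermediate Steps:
k(c, x) = 3 (k(c, x) = (1/2)*6 = 3)
C(V, F) = 0 (C(V, F) = 0*6 = 0)
-53*C(k(1, -3 - 1*4), 12) = -53*0 = 0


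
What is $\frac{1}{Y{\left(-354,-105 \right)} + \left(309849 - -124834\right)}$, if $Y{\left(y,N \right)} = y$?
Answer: $\frac{1}{434329} \approx 2.3024 \cdot 10^{-6}$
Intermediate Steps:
$\frac{1}{Y{\left(-354,-105 \right)} + \left(309849 - -124834\right)} = \frac{1}{-354 + \left(309849 - -124834\right)} = \frac{1}{-354 + \left(309849 + 124834\right)} = \frac{1}{-354 + 434683} = \frac{1}{434329}$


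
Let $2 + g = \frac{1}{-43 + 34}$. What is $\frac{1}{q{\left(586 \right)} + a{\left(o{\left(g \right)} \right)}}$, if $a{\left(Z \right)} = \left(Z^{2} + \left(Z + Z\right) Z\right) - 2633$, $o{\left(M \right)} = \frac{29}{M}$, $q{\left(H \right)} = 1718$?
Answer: $- \frac{361}{125952} \approx -0.0028662$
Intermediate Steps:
$g = - \frac{19}{9}$ ($g = -2 + \frac{1}{-43 + 34} = -2 + \frac{1}{-9} = -2 - \frac{1}{9} = - \frac{19}{9} \approx -2.1111$)
$a{\left(Z \right)} = -2633 + 3 Z^{2}$ ($a{\left(Z \right)} = \left(Z^{2} + 2 Z Z\right) - 2633 = \left(Z^{2} + 2 Z^{2}\right) - 2633 = 3 Z^{2} - 2633 = -2633 + 3 Z^{2}$)
$\frac{1}{q{\left(586 \right)} + a{\left(o{\left(g \right)} \right)}} = \frac{1}{1718 - \left(2633 - 3 \left(\frac{29}{- \frac{19}{9}}\right)^{2}\right)} = \frac{1}{1718 - \left(2633 - 3 \left(29 \left(- \frac{9}{19}\right)\right)^{2}\right)} = \frac{1}{1718 - \left(2633 - 3 \left(- \frac{261}{19}\right)^{2}\right)} = \frac{1}{1718 + \left(-2633 + 3 \cdot \frac{68121}{361}\right)} = \frac{1}{1718 + \left(-2633 + \frac{204363}{361}\right)} = \frac{1}{1718 - \frac{746150}{361}} = \frac{1}{- \frac{125952}{361}} = - \frac{361}{125952}$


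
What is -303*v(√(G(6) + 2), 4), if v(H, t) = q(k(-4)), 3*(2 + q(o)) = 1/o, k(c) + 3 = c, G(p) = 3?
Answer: 4343/7 ≈ 620.43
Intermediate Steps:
k(c) = -3 + c
q(o) = -2 + 1/(3*o)
v(H, t) = -43/21 (v(H, t) = -2 + 1/(3*(-3 - 4)) = -2 + (⅓)/(-7) = -2 + (⅓)*(-⅐) = -2 - 1/21 = -43/21)
-303*v(√(G(6) + 2), 4) = -303*(-43/21) = 4343/7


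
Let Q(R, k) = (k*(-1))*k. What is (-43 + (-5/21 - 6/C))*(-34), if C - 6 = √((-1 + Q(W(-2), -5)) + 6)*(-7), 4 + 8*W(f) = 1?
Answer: 3923957/2667 + 357*I*√5/127 ≈ 1471.3 + 6.2856*I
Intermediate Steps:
W(f) = -3/8 (W(f) = -½ + (⅛)*1 = -½ + ⅛ = -3/8)
Q(R, k) = -k² (Q(R, k) = (-k)*k = -k²)
C = 6 - 14*I*√5 (C = 6 + √((-1 - 1*(-5)²) + 6)*(-7) = 6 + √((-1 - 1*25) + 6)*(-7) = 6 + √((-1 - 25) + 6)*(-7) = 6 + √(-26 + 6)*(-7) = 6 + √(-20)*(-7) = 6 + (2*I*√5)*(-7) = 6 - 14*I*√5 ≈ 6.0 - 31.305*I)
(-43 + (-5/21 - 6/C))*(-34) = (-43 + (-5/21 - 6/(6 - 14*I*√5)))*(-34) = (-908/21 - 6/(6 - 14*I*√5))*(-34) = 30872/21 + 204/(6 - 14*I*√5)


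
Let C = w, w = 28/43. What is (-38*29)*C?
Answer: -30856/43 ≈ -717.58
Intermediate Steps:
w = 28/43 (w = 28*(1/43) = 28/43 ≈ 0.65116)
C = 28/43 ≈ 0.65116
(-38*29)*C = -38*29*(28/43) = -1102*28/43 = -30856/43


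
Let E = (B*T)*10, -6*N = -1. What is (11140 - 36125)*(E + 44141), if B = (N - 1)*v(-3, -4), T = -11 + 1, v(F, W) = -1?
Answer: -3302342405/3 ≈ -1.1008e+9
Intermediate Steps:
N = ⅙ (N = -⅙*(-1) = ⅙ ≈ 0.16667)
T = -10
B = ⅚ (B = (⅙ - 1)*(-1) = -⅚*(-1) = ⅚ ≈ 0.83333)
E = -250/3 (E = ((⅚)*(-10))*10 = -25/3*10 = -250/3 ≈ -83.333)
(11140 - 36125)*(E + 44141) = (11140 - 36125)*(-250/3 + 44141) = -24985*132173/3 = -3302342405/3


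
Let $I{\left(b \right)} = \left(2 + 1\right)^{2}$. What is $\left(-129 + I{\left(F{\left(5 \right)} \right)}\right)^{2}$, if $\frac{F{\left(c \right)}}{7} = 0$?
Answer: $14400$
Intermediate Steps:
$F{\left(c \right)} = 0$ ($F{\left(c \right)} = 7 \cdot 0 = 0$)
$I{\left(b \right)} = 9$ ($I{\left(b \right)} = 3^{2} = 9$)
$\left(-129 + I{\left(F{\left(5 \right)} \right)}\right)^{2} = \left(-129 + 9\right)^{2} = \left(-120\right)^{2} = 14400$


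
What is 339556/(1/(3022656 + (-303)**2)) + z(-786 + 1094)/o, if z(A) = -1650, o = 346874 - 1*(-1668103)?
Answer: 710303086977238310/671659 ≈ 1.0575e+12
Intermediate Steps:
o = 2014977 (o = 346874 + 1668103 = 2014977)
339556/(1/(3022656 + (-303)**2)) + z(-786 + 1094)/o = 339556/(1/(3022656 + (-303)**2)) - 1650/2014977 = 339556/(1/(3022656 + 91809)) - 1650*1/2014977 = 339556/(1/3114465) - 550/671659 = 339556*3114465 - 550/671659 = 1057535277540 - 550/671659 = 710303086977238310/671659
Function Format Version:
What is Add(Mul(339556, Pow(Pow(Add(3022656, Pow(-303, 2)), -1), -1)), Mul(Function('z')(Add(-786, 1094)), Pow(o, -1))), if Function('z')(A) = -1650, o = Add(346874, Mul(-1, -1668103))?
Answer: Rational(710303086977238310, 671659) ≈ 1.0575e+12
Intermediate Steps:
o = 2014977 (o = Add(346874, 1668103) = 2014977)
Add(Mul(339556, Pow(Pow(Add(3022656, Pow(-303, 2)), -1), -1)), Mul(Function('z')(Add(-786, 1094)), Pow(o, -1))) = Add(Mul(339556, Pow(Pow(Add(3022656, Pow(-303, 2)), -1), -1)), Mul(-1650, Pow(2014977, -1))) = Add(Mul(339556, Pow(Pow(Add(3022656, 91809), -1), -1)), Mul(-1650, Rational(1, 2014977))) = Add(Mul(339556, Pow(Pow(3114465, -1), -1)), Rational(-550, 671659)) = Add(Mul(339556, Pow(Rational(1, 3114465), -1)), Rational(-550, 671659)) = Add(Mul(339556, 3114465), Rational(-550, 671659)) = Add(1057535277540, Rational(-550, 671659)) = Rational(710303086977238310, 671659)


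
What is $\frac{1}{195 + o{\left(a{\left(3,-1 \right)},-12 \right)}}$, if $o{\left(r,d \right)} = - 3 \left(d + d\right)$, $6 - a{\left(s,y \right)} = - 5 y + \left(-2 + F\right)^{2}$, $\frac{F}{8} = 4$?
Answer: $\frac{1}{267} \approx 0.0037453$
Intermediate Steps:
$F = 32$ ($F = 8 \cdot 4 = 32$)
$a{\left(s,y \right)} = -894 + 5 y$ ($a{\left(s,y \right)} = 6 - \left(- 5 y + \left(-2 + 32\right)^{2}\right) = 6 - \left(- 5 y + 30^{2}\right) = 6 - \left(- 5 y + 900\right) = 6 - \left(900 - 5 y\right) = 6 + \left(-900 + 5 y\right) = -894 + 5 y$)
$o{\left(r,d \right)} = - 6 d$ ($o{\left(r,d \right)} = - 3 \cdot 2 d = - 6 d$)
$\frac{1}{195 + o{\left(a{\left(3,-1 \right)},-12 \right)}} = \frac{1}{195 - -72} = \frac{1}{195 + 72} = \frac{1}{267}$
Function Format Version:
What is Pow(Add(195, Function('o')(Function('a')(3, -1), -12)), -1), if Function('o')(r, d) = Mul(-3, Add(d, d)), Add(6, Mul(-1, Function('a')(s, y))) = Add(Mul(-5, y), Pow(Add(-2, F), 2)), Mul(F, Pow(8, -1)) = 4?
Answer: Rational(1, 267) ≈ 0.0037453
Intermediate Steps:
F = 32 (F = Mul(8, 4) = 32)
Function('a')(s, y) = Add(-894, Mul(5, y)) (Function('a')(s, y) = Add(6, Mul(-1, Add(Mul(-5, y), Pow(Add(-2, 32), 2)))) = Add(6, Mul(-1, Add(Mul(-5, y), Pow(30, 2)))) = Add(6, Mul(-1, Add(Mul(-5, y), 900))) = Add(6, Mul(-1, Add(900, Mul(-5, y)))) = Add(6, Add(-900, Mul(5, y))) = Add(-894, Mul(5, y)))
Function('o')(r, d) = Mul(-6, d) (Function('o')(r, d) = Mul(-3, Mul(2, d)) = Mul(-6, d))
Pow(Add(195, Function('o')(Function('a')(3, -1), -12)), -1) = Pow(Add(195, Mul(-6, -12)), -1) = Pow(Add(195, 72), -1) = Pow(267, -1) = Rational(1, 267)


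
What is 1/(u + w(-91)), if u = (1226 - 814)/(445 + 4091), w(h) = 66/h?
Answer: -14742/9353 ≈ -1.5762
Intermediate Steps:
u = 103/1134 (u = 412/4536 = 412*(1/4536) = 103/1134 ≈ 0.090829)
1/(u + w(-91)) = 1/(103/1134 + 66/(-91)) = 1/(103/1134 + 66*(-1/91)) = 1/(103/1134 - 66/91) = 1/(-9353/14742) = -14742/9353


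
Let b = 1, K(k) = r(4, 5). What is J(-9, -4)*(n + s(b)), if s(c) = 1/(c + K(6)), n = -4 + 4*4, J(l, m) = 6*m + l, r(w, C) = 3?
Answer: -1617/4 ≈ -404.25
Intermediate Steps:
K(k) = 3
J(l, m) = l + 6*m
n = 12 (n = -4 + 16 = 12)
s(c) = 1/(3 + c) (s(c) = 1/(c + 3) = 1/(3 + c))
J(-9, -4)*(n + s(b)) = (-9 + 6*(-4))*(12 + 1/(3 + 1)) = (-9 - 24)*(12 + 1/4) = -33*(12 + 1/4) = -33*49/4 = -1617/4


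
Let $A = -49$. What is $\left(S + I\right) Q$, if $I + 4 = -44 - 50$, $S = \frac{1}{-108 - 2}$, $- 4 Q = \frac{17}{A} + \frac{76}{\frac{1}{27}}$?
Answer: $\frac{1083824711}{21560} \approx 50270.0$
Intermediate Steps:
$Q = - \frac{100531}{196}$ ($Q = - \frac{\frac{17}{-49} + \frac{76}{\frac{1}{27}}}{4} = - \frac{17 \left(- \frac{1}{49}\right) + 76 \frac{1}{\frac{1}{27}}}{4} = - \frac{- \frac{17}{49} + 76 \cdot 27}{4} = - \frac{- \frac{17}{49} + 2052}{4} = \left(- \frac{1}{4}\right) \frac{100531}{49} = - \frac{100531}{196} \approx -512.91$)
$S = - \frac{1}{110}$ ($S = \frac{1}{-110} = - \frac{1}{110} \approx -0.0090909$)
$I = -98$ ($I = -4 - 94 = -98$)
$\left(S + I\right) Q = \left(- \frac{1}{110} - 98\right) \left(- \frac{100531}{196}\right) = \left(- \frac{10781}{110}\right) \left(- \frac{100531}{196}\right) = \frac{1083824711}{21560}$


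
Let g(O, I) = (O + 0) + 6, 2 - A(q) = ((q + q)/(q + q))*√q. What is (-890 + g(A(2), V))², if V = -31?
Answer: (882 + √2)² ≈ 7.8042e+5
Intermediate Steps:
A(q) = 2 - √q (A(q) = 2 - (q + q)/(q + q)*√q = 2 - (2*q)/((2*q))*√q = 2 - (2*q)*(1/(2*q))*√q = 2 - √q)
g(O, I) = 6 + O (g(O, I) = O + 6 = 6 + O)
(-890 + g(A(2), V))² = (-890 + (6 + (2 - √2)))² = (-890 + (8 - √2))² = (-882 - √2)²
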